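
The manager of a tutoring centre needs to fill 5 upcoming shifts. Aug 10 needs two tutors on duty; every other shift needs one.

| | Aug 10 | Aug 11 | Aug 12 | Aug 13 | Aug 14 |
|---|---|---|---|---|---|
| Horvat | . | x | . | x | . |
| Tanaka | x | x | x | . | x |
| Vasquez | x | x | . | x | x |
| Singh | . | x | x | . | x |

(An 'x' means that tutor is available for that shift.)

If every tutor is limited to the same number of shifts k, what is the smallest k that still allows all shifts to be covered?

2

With 4 tutors and 6 worker-slots to fill, someone must work at least ⌈6/4⌉ = 2 shifts, so k ≥ 2.
k = 2 works: Aug 10→Tanaka+Vasquez, Aug 11→Horvat, Aug 12→Tanaka, Aug 13→Horvat, Aug 14→Vasquez.
Loads: Horvat 2, Tanaka 2, Vasquez 2, Singh 0 — all ≤ 2.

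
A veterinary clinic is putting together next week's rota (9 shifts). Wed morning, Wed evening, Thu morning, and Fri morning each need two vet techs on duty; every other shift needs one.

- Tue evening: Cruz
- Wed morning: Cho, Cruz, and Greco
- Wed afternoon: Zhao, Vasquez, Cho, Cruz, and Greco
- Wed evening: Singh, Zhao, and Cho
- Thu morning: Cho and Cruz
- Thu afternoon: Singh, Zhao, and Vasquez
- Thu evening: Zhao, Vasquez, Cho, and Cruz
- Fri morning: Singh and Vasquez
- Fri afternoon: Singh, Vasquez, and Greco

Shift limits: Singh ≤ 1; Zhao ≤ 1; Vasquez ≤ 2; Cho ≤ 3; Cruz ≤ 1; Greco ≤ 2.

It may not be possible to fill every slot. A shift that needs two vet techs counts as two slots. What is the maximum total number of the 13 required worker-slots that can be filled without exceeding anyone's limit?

10

Total capacity across all vet techs is 1+1+2+3+1+2 = 10, and 13 slots are needed, so at most 10 can be filled.
An assignment achieving 10: Tue evening→Cruz, Wed morning→Cho+Greco, Wed evening→Zhao+Cho, Thu morning→Cho, Thu afternoon→Vasquez, Fri morning→Singh+Vasquez, Fri afternoon→Greco.
Loads: Singh 1/1, Zhao 1/1, Vasquez 2/2, Cho 3/3, Cruz 1/1, Greco 2/2.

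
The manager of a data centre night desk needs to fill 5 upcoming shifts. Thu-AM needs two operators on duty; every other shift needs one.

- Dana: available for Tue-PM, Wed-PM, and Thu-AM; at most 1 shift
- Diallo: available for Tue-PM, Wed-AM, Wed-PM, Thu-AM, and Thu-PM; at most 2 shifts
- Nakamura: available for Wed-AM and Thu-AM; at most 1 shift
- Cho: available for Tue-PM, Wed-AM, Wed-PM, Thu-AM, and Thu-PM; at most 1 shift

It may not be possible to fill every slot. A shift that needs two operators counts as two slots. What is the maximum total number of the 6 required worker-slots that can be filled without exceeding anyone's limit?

Total capacity across all operators is 1+2+1+1 = 5, and 6 slots are needed, so at most 5 can be filled.
An assignment achieving 5: Tue-PM→Dana, Wed-AM→Diallo, Wed-PM→Cho, Thu-AM→Nakamura, Thu-PM→Diallo.
Loads: Dana 1/1, Diallo 2/2, Nakamura 1/1, Cho 1/1.

5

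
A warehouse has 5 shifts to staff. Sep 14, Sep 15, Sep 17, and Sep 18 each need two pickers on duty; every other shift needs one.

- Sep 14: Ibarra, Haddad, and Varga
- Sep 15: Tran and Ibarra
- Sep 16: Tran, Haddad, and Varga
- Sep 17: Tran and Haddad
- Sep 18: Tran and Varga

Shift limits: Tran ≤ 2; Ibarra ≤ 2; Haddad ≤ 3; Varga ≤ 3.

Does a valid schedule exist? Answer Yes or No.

Total capacity is 10 and 9 slots are needed, so capacity alone doesn't rule it out.
Shifts {Sep 15, Sep 17, Sep 18} need 6 worker-slots in total, but the pickers available for any of those shifts (Tran, Ibarra, Haddad, and Varga) can supply at most 5 among them. So no valid schedule exists.

No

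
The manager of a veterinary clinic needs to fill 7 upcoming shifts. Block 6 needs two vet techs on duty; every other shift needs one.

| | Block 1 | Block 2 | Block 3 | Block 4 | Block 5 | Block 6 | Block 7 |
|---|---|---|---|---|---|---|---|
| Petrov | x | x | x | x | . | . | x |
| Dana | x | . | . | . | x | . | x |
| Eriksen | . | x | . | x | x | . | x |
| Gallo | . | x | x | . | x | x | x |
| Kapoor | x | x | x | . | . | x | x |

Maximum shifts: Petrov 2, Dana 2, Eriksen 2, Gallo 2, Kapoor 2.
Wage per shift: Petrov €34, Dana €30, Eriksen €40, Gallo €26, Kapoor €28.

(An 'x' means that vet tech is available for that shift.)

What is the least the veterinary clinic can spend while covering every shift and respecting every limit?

Block 6 can only be covered by Gallo and Kapoor, so that assignment is forced.
Picking the cheapest available vet tech for each shift independently would cost €220, but that ignores the shift limits.
An optimal schedule: Block 1→Kapoor, Block 2→Petrov, Block 3→Gallo, Block 4→Petrov, Block 5→Dana, Block 6→Gallo+Kapoor, Block 7→Dana.
Total: 28 + 34 + 26 + 34 + 30 + 26 + 28 + 30 = €236.

€236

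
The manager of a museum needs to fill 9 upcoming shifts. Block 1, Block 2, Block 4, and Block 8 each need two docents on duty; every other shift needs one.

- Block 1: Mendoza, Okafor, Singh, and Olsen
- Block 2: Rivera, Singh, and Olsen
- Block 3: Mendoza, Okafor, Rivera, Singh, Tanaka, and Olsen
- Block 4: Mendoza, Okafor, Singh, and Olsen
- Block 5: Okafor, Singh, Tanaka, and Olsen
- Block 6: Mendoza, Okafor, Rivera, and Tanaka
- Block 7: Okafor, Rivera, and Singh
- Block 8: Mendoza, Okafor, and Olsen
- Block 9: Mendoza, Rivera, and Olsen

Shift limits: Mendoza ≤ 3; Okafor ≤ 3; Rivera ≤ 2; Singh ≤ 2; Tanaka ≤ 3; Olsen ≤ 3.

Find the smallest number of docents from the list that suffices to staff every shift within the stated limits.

13 slots to fill and no one can take more than 3, so at least ⌈13/3⌉ = 5 docents are needed.
Mendoza, Okafor, Rivera, Singh, and Tanaka alone can cover everything: Block 1→Mendoza+Okafor, Block 2→Rivera+Singh, Block 3→Tanaka, Block 4→Okafor+Singh, Block 5→Tanaka, Block 6→Tanaka, Block 7→Rivera, Block 8→Mendoza+Okafor, Block 9→Mendoza.

5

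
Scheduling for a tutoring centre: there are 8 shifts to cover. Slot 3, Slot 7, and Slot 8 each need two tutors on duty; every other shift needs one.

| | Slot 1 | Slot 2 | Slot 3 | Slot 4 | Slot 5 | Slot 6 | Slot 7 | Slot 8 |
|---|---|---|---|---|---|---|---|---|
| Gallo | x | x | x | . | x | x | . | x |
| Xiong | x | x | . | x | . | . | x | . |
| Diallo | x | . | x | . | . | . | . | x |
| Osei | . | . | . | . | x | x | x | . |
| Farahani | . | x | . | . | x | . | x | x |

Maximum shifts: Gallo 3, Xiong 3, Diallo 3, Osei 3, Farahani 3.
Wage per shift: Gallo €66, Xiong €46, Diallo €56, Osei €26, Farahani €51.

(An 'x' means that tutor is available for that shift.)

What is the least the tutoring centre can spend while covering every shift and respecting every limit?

Slot 3 can only be covered by Gallo and Diallo, so that assignment is forced.
Slot 4 can only be covered by Xiong, so that assignment is forced.
Picking the cheapest available tutor for each shift independently would cost €491, but that ignores the shift limits.
An optimal schedule: Slot 1→Xiong, Slot 2→Xiong, Slot 3→Diallo+Gallo, Slot 4→Xiong, Slot 5→Osei, Slot 6→Osei, Slot 7→Osei+Farahani, Slot 8→Farahani+Diallo.
Total: 46 + 46 + 56 + 66 + 46 + 26 + 26 + 26 + 51 + 51 + 56 = €496.

€496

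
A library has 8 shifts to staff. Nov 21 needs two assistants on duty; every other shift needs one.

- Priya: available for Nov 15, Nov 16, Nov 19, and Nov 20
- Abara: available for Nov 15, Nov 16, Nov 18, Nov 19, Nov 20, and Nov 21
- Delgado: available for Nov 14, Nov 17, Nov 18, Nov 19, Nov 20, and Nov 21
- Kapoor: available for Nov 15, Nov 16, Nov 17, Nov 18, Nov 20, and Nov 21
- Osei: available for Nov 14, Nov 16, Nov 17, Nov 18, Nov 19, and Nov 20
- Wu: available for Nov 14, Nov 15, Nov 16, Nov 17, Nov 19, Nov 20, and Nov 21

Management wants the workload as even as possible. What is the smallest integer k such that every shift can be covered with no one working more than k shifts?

With 6 assistants and 9 worker-slots to fill, someone must work at least ⌈9/6⌉ = 2 shifts, so k ≥ 2.
k = 2 works: Nov 14→Delgado, Nov 15→Priya, Nov 16→Priya, Nov 17→Delgado, Nov 18→Abara, Nov 19→Abara, Nov 20→Kapoor, Nov 21→Kapoor+Wu.
Loads: Priya 2, Abara 2, Delgado 2, Kapoor 2, Osei 0, Wu 1 — all ≤ 2.

2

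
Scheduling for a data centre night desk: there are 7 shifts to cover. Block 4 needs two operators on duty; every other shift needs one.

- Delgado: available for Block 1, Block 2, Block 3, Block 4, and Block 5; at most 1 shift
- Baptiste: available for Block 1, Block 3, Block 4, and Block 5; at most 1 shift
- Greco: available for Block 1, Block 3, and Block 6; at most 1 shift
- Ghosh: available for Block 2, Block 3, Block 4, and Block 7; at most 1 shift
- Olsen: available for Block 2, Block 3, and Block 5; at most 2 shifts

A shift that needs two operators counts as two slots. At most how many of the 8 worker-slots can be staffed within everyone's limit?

6

Total capacity across all operators is 1+1+1+1+2 = 6, and 8 slots are needed, so at most 6 can be filled.
An assignment achieving 6: Block 1→Delgado, Block 2→Olsen, Block 4→Baptiste, Block 5→Olsen, Block 6→Greco, Block 7→Ghosh.
Loads: Delgado 1/1, Baptiste 1/1, Greco 1/1, Ghosh 1/1, Olsen 2/2.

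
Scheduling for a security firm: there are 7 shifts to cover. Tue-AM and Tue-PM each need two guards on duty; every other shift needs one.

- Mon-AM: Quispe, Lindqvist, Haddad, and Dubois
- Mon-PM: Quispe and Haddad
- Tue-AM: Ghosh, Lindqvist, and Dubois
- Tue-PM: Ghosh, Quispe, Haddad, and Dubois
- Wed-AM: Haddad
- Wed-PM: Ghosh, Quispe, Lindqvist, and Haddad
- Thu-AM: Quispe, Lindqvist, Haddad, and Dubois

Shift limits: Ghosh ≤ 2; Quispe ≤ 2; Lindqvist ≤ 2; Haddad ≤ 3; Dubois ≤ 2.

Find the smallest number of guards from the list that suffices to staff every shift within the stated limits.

4

9 slots to fill and no one can take more than 3, so at least ⌈9/3⌉ = 3 guards are needed.
Any 3 guards together have capacity at most 3+2+2 = 7 < 9 slots, so 3 can never suffice.
Ghosh, Quispe, Lindqvist, and Haddad alone can cover everything: Mon-AM→Quispe, Mon-PM→Quispe, Tue-AM→Ghosh+Lindqvist, Tue-PM→Ghosh+Haddad, Wed-AM→Haddad, Wed-PM→Haddad, Thu-AM→Lindqvist.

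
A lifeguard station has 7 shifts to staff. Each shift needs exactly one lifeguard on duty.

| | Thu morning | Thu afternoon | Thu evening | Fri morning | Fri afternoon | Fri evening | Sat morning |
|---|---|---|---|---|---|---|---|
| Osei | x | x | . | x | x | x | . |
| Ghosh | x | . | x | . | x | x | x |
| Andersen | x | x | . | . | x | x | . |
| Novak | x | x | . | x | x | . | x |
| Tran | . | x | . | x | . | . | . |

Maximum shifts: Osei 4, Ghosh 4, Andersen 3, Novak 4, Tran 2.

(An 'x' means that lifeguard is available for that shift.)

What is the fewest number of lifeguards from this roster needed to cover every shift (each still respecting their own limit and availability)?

2

7 slots to fill and no one can take more than 4, so at least ⌈7/4⌉ = 2 lifeguards are needed.
Osei and Ghosh alone can cover everything: Thu morning→Osei, Thu afternoon→Osei, Thu evening→Ghosh, Fri morning→Osei, Fri afternoon→Osei, Fri evening→Ghosh, Sat morning→Ghosh.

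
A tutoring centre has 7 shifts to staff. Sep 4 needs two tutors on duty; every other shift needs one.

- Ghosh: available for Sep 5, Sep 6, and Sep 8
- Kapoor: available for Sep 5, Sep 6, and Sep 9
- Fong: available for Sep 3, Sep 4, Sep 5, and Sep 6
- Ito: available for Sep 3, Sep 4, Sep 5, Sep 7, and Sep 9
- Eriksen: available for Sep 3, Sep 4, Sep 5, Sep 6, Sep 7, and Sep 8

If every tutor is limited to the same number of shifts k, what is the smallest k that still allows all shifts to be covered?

With 5 tutors and 8 worker-slots to fill, someone must work at least ⌈8/5⌉ = 2 shifts, so k ≥ 2.
k = 2 works: Sep 3→Fong, Sep 4→Fong+Ito, Sep 5→Kapoor, Sep 6→Ghosh, Sep 7→Ito, Sep 8→Ghosh, Sep 9→Kapoor.
Loads: Ghosh 2, Kapoor 2, Fong 2, Ito 2, Eriksen 0 — all ≤ 2.

2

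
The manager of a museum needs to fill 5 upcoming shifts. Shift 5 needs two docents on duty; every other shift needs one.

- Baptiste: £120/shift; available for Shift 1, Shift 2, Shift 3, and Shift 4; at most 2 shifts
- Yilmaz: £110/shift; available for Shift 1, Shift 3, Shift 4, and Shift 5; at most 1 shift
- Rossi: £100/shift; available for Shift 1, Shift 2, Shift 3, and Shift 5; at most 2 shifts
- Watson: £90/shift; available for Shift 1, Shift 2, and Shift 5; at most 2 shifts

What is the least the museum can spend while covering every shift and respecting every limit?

Picking the cheapest available docent for each shift independently would cost £580, but that ignores the shift limits.
An optimal schedule: Shift 1→Baptiste, Shift 2→Watson, Shift 3→Rossi, Shift 4→Yilmaz, Shift 5→Watson+Rossi.
Total: 120 + 90 + 100 + 110 + 90 + 100 = £610.

£610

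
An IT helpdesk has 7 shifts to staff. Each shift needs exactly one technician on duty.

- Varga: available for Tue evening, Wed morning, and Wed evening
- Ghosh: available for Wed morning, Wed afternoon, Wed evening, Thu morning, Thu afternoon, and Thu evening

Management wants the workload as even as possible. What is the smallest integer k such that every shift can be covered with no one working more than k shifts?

4

With 2 technicians and 7 worker-slots to fill, someone must work at least ⌈7/2⌉ = 4 shifts, so k ≥ 4.
k = 4 works: Tue evening→Varga, Wed morning→Varga, Wed afternoon→Ghosh, Wed evening→Varga, Thu morning→Ghosh, Thu afternoon→Ghosh, Thu evening→Ghosh.
Loads: Varga 3, Ghosh 4 — all ≤ 4.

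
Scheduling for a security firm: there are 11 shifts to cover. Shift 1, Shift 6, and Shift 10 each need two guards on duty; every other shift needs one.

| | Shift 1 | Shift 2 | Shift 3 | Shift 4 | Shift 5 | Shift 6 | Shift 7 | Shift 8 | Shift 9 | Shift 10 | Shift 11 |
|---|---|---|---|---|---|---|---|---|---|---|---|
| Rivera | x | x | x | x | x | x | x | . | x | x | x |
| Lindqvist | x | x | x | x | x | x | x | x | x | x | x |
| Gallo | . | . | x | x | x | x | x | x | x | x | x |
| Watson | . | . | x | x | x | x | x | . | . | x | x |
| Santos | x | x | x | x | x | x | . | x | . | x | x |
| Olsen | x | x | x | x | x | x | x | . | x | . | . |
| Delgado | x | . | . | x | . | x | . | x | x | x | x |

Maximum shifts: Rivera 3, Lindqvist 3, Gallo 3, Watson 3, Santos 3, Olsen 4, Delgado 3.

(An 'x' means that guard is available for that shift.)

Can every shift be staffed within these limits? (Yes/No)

One valid schedule: Shift 1→Santos+Olsen, Shift 2→Rivera, Shift 3→Lindqvist, Shift 4→Gallo, Shift 5→Lindqvist, Shift 6→Watson+Santos, Shift 7→Rivera, Shift 8→Lindqvist, Shift 9→Rivera, Shift 10→Gallo+Watson, Shift 11→Gallo.
Loads: Rivera 3/3, Lindqvist 3/3, Gallo 3/3, Watson 2/3, Santos 2/3, Olsen 1/4, Delgado 0/3 — all within limits.

Yes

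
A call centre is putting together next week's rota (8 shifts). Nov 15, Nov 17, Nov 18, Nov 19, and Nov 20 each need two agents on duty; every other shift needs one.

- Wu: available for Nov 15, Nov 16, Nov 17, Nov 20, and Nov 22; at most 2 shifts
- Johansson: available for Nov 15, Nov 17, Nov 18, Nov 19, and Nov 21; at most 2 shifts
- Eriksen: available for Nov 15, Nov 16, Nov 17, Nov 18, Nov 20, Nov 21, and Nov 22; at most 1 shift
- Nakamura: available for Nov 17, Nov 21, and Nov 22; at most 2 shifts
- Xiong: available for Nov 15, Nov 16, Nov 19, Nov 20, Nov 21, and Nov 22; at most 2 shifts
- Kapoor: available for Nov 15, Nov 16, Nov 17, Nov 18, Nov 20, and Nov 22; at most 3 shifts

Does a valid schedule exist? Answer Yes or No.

Total capacity is 2+2+1+2+2+3 = 12 but 13 worker-slots are needed — infeasible.

No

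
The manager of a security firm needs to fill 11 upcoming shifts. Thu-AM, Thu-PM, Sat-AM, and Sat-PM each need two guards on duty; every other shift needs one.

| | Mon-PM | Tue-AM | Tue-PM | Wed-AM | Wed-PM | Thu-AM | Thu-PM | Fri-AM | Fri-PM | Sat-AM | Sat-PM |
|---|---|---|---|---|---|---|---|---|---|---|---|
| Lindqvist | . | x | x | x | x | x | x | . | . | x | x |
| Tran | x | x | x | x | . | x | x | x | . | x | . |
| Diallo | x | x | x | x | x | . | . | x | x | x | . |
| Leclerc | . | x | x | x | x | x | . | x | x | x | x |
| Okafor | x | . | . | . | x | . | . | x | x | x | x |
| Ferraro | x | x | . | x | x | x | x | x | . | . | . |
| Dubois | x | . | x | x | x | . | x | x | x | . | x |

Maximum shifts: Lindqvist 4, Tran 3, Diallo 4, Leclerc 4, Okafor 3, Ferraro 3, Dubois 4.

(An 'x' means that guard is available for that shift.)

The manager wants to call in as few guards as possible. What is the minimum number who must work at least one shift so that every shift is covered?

4

15 slots to fill and no one can take more than 4, so at least ⌈15/4⌉ = 4 guards are needed.
Lindqvist, Tran, Diallo, and Leclerc alone can cover everything: Mon-PM→Tran, Tue-AM→Diallo, Tue-PM→Leclerc, Wed-AM→Leclerc, Wed-PM→Lindqvist, Thu-AM→Lindqvist+Tran, Thu-PM→Lindqvist+Tran, Fri-AM→Diallo, Fri-PM→Diallo, Sat-AM→Diallo+Leclerc, Sat-PM→Lindqvist+Leclerc.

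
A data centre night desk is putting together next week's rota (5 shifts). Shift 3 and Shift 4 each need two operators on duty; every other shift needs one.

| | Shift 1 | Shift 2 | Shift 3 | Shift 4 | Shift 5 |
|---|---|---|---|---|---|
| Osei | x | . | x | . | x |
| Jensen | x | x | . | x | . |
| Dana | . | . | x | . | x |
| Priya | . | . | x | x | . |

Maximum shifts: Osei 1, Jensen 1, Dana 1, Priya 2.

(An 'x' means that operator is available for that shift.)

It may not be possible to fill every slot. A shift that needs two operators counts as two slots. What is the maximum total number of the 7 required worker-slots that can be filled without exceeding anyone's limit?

5

Total capacity across all operators is 1+1+1+2 = 5, and 7 slots are needed, so at most 5 can be filled.
An assignment achieving 5: Shift 1→Osei, Shift 2→Jensen, Shift 3→Priya, Shift 4→Priya, Shift 5→Dana.
Loads: Osei 1/1, Jensen 1/1, Dana 1/1, Priya 2/2.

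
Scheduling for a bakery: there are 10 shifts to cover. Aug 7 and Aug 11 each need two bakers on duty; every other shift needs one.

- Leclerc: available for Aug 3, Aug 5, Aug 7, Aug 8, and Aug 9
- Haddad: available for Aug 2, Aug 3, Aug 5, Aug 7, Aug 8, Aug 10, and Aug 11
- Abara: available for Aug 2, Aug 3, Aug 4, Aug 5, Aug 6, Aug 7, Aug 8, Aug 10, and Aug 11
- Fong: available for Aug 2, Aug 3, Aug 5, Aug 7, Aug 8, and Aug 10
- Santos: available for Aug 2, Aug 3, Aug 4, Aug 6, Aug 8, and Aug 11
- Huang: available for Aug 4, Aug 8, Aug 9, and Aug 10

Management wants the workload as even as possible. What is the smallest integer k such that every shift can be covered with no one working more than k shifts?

With 6 bakers and 12 worker-slots to fill, someone must work at least ⌈12/6⌉ = 2 shifts, so k ≥ 2.
k = 2 works: Aug 2→Haddad, Aug 3→Santos, Aug 4→Abara, Aug 5→Fong, Aug 6→Abara, Aug 7→Leclerc+Fong, Aug 8→Huang, Aug 9→Leclerc, Aug 10→Huang, Aug 11→Haddad+Santos.
Loads: Leclerc 2, Haddad 2, Abara 2, Fong 2, Santos 2, Huang 2 — all ≤ 2.

2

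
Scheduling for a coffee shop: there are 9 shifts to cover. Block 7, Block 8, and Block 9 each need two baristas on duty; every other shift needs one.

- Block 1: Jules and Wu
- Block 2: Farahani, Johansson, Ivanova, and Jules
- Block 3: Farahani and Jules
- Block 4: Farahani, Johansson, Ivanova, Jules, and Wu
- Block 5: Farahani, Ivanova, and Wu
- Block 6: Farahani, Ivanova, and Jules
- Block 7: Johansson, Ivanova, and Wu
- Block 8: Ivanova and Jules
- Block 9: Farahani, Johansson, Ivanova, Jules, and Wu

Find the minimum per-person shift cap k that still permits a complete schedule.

With 5 baristas and 12 worker-slots to fill, someone must work at least ⌈12/5⌉ = 3 shifts, so k ≥ 3.
k = 3 works: Block 1→Jules, Block 2→Johansson, Block 3→Farahani, Block 4→Johansson, Block 5→Farahani, Block 6→Farahani, Block 7→Johansson+Ivanova, Block 8→Ivanova+Jules, Block 9→Ivanova+Jules.
Loads: Farahani 3, Johansson 3, Ivanova 3, Jules 3, Wu 0 — all ≤ 3.

3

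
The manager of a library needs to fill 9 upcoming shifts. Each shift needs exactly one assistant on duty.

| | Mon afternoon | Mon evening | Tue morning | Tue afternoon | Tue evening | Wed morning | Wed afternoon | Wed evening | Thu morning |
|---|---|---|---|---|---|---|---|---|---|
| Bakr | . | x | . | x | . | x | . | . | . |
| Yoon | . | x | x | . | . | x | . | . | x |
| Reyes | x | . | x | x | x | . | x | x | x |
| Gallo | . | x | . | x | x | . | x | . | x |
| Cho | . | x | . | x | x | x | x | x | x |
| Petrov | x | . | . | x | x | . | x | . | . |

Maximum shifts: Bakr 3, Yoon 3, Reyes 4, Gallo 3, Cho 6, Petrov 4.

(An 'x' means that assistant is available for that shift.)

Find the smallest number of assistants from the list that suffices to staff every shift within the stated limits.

9 slots to fill and no one can take more than 6, so at least ⌈9/6⌉ = 2 assistants are needed.
Reyes and Cho alone can cover everything: Mon afternoon→Reyes, Mon evening→Cho, Tue morning→Reyes, Tue afternoon→Reyes, Tue evening→Reyes, Wed morning→Cho, Wed afternoon→Cho, Wed evening→Cho, Thu morning→Cho.

2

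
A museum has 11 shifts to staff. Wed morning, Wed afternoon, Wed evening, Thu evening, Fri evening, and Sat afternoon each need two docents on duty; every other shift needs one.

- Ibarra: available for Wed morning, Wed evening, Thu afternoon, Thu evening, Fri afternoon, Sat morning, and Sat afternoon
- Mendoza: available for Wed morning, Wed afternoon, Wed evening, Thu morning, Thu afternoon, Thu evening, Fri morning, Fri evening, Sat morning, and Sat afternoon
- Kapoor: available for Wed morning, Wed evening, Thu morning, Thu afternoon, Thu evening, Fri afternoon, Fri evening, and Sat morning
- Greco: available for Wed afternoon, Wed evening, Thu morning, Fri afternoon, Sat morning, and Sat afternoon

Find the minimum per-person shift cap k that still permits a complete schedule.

With 4 docents and 17 worker-slots to fill, someone must work at least ⌈17/4⌉ = 5 shifts, so k ≥ 5.
k = 5 works: Wed morning→Ibarra+Mendoza, Wed afternoon→Mendoza+Greco, Wed evening→Kapoor+Greco, Thu morning→Mendoza, Thu afternoon→Ibarra, Thu evening→Ibarra+Kapoor, Fri morning→Mendoza, Fri afternoon→Ibarra, Fri evening→Mendoza+Kapoor, Sat morning→Kapoor, Sat afternoon→Ibarra+Greco.
Loads: Ibarra 5, Mendoza 5, Kapoor 4, Greco 3 — all ≤ 5.

5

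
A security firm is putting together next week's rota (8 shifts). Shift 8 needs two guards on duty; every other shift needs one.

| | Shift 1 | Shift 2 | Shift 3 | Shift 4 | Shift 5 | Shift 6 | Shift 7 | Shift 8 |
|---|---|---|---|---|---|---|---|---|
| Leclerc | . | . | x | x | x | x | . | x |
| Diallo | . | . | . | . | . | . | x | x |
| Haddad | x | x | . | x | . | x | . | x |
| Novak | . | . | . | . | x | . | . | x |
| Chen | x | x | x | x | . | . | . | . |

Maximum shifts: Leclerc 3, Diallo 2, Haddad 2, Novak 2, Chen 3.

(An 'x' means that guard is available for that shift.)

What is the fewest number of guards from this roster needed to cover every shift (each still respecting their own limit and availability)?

9 slots to fill and no one can take more than 3, so at least ⌈9/3⌉ = 3 guards are needed.
Any 3 guards together have capacity at most 3+3+2 = 8 < 9 slots, so 3 can never suffice.
Leclerc, Diallo, Haddad, and Novak alone can cover everything: Shift 1→Haddad, Shift 2→Haddad, Shift 3→Leclerc, Shift 4→Leclerc, Shift 5→Novak, Shift 6→Leclerc, Shift 7→Diallo, Shift 8→Diallo+Novak.

4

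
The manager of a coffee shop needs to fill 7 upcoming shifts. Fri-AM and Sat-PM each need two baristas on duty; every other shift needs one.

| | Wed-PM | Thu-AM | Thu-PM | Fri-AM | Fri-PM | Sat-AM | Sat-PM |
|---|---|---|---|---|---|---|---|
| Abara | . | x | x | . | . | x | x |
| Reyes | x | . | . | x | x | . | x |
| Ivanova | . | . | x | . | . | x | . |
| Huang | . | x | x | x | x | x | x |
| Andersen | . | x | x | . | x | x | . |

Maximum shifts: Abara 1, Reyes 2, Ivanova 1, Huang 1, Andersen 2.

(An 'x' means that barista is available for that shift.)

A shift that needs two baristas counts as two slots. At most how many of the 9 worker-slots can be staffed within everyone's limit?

Total capacity across all baristas is 1+2+1+1+2 = 7, and 9 slots are needed, so at most 7 can be filled.
An assignment achieving 7: Wed-PM→Reyes, Thu-AM→Abara, Thu-PM→Ivanova, Fri-AM→Reyes+Huang, Fri-PM→Andersen, Sat-AM→Andersen.
Loads: Abara 1/1, Reyes 2/2, Ivanova 1/1, Huang 1/1, Andersen 2/2.

7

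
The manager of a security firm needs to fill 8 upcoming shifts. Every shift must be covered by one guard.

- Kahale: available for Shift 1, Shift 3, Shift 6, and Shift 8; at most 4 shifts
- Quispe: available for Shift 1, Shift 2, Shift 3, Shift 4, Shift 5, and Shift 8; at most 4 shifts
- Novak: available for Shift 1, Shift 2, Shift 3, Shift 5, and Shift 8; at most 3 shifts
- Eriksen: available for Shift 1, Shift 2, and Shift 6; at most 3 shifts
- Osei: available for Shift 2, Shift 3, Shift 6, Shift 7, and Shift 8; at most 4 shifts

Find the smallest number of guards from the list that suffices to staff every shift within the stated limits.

2

8 slots to fill and no one can take more than 4, so at least ⌈8/4⌉ = 2 guards are needed.
Quispe and Osei alone can cover everything: Shift 1→Quispe, Shift 2→Quispe, Shift 3→Osei, Shift 4→Quispe, Shift 5→Quispe, Shift 6→Osei, Shift 7→Osei, Shift 8→Osei.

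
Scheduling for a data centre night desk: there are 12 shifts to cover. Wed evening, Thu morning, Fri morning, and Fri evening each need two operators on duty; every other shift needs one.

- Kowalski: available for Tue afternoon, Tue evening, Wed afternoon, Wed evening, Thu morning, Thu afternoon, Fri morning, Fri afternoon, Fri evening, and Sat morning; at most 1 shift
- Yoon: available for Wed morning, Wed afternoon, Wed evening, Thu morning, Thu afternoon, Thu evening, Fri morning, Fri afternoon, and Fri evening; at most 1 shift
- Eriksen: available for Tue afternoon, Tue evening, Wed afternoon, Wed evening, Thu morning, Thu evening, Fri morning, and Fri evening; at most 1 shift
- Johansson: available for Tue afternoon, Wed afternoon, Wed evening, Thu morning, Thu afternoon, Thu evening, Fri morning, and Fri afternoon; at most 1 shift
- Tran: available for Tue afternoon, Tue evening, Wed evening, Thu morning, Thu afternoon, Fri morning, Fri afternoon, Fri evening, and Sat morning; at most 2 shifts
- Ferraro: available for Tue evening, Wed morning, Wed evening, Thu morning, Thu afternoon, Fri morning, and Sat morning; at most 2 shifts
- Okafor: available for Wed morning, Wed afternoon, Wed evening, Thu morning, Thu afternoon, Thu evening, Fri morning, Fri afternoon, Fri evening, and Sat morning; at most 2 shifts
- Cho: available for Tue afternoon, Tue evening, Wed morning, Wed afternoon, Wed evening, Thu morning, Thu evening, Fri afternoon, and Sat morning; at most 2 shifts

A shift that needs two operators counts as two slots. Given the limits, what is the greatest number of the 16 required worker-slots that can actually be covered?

Total capacity across all operators is 1+1+1+1+2+2+2+2 = 12, and 16 slots are needed, so at most 12 can be filled.
An assignment achieving 12: Tue afternoon→Kowalski, Tue evening→Eriksen, Wed morning→Yoon, Wed afternoon→Okafor, Wed evening→Cho, Thu afternoon→Ferraro, Thu evening→Johansson, Fri morning→Ferraro, Fri afternoon→Cho, Fri evening→Tran+Okafor, Sat morning→Tran.
Loads: Kowalski 1/1, Yoon 1/1, Eriksen 1/1, Johansson 1/1, Tran 2/2, Ferraro 2/2, Okafor 2/2, Cho 2/2.

12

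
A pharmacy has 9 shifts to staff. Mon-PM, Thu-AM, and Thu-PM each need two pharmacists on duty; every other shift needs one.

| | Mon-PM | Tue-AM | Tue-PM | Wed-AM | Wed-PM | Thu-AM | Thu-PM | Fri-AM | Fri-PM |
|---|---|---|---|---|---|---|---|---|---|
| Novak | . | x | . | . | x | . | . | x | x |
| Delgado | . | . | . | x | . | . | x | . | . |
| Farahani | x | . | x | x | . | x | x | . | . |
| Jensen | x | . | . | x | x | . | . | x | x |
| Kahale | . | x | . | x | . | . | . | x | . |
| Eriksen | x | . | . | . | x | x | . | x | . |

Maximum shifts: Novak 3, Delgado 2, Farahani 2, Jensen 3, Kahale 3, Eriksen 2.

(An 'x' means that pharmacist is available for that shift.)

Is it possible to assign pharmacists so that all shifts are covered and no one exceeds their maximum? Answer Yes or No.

Total capacity is 15 and 12 slots are needed, so capacity alone doesn't rule it out.
Shifts {Tue-PM, Thu-AM, Thu-PM} need 5 worker-slots in total, but the pharmacists available for any of those shifts (Delgado, Farahani, and Eriksen) can supply at most 4 among them. So no valid schedule exists.

No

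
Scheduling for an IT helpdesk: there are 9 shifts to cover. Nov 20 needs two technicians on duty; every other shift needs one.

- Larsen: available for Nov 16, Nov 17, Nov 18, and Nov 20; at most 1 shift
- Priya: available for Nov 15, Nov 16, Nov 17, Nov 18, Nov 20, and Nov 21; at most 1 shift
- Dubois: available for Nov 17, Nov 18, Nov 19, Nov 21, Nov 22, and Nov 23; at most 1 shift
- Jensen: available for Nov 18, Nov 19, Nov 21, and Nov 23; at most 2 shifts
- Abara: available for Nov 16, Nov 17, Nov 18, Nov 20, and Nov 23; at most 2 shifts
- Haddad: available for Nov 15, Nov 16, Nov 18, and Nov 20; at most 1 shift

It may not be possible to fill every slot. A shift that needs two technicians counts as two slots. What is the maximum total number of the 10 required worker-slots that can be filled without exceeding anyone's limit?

8

Total capacity across all technicians is 1+1+1+2+2+1 = 8, and 10 slots are needed, so at most 8 can be filled.
An assignment achieving 8: Nov 15→Priya, Nov 16→Larsen, Nov 17→Abara, Nov 19→Jensen, Nov 20→Haddad, Nov 21→Jensen, Nov 22→Dubois, Nov 23→Abara.
Loads: Larsen 1/1, Priya 1/1, Dubois 1/1, Jensen 2/2, Abara 2/2, Haddad 1/1.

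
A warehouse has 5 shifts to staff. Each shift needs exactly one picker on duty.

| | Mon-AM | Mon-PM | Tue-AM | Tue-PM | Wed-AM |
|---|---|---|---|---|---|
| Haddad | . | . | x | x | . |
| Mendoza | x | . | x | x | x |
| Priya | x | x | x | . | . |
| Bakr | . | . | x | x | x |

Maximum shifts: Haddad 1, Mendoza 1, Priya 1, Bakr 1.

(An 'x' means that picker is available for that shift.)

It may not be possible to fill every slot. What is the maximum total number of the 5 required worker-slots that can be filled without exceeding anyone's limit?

4

Total capacity across all pickers is 1+1+1+1 = 4, and 5 slots are needed, so at most 4 can be filled.
An assignment achieving 4: Mon-AM→Mendoza, Mon-PM→Priya, Tue-PM→Haddad, Wed-AM→Bakr.
Loads: Haddad 1/1, Mendoza 1/1, Priya 1/1, Bakr 1/1.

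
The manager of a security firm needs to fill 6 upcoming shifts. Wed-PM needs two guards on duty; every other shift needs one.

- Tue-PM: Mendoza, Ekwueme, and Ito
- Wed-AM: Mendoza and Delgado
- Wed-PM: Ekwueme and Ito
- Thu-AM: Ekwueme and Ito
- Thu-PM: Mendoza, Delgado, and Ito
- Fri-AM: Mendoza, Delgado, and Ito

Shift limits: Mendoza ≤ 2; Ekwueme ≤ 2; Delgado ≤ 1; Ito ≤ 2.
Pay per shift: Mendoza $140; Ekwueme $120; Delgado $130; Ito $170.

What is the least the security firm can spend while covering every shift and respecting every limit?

$990

Wed-PM can only be covered by Ekwueme and Ito, so that assignment is forced.
Picking the cheapest available guard for each shift independently would cost $920, but that ignores the shift limits.
An optimal schedule: Tue-PM→Mendoza, Wed-AM→Mendoza, Wed-PM→Ekwueme+Ito, Thu-AM→Ekwueme, Thu-PM→Delgado, Fri-AM→Ito.
Total: 140 + 140 + 120 + 170 + 120 + 130 + 170 = $990.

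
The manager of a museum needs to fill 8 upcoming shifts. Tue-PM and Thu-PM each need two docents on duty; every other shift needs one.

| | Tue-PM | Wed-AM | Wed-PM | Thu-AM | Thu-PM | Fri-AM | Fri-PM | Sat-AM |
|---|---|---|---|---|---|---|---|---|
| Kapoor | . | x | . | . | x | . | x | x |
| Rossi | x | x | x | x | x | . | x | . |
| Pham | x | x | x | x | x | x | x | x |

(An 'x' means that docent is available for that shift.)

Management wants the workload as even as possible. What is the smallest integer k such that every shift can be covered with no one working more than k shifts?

4

With 3 docents and 10 worker-slots to fill, someone must work at least ⌈10/3⌉ = 4 shifts, so k ≥ 4.
k = 4 works: Tue-PM→Rossi+Pham, Wed-AM→Kapoor, Wed-PM→Rossi, Thu-AM→Rossi, Thu-PM→Kapoor+Rossi, Fri-AM→Pham, Fri-PM→Kapoor, Sat-AM→Kapoor.
Loads: Kapoor 4, Rossi 4, Pham 2 — all ≤ 4.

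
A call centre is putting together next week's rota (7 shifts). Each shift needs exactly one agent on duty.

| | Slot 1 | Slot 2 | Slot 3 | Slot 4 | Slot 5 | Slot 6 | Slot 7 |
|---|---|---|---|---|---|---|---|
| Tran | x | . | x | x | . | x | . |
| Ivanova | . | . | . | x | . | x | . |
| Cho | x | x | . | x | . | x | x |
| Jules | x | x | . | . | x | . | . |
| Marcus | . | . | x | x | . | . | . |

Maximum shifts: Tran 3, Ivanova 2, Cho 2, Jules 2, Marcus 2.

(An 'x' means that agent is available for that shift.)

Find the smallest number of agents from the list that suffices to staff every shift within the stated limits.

3

7 slots to fill and no one can take more than 3, so at least ⌈7/3⌉ = 3 agents are needed.
Tran, Cho, and Jules alone can cover everything: Slot 1→Jules, Slot 2→Cho, Slot 3→Tran, Slot 4→Tran, Slot 5→Jules, Slot 6→Tran, Slot 7→Cho.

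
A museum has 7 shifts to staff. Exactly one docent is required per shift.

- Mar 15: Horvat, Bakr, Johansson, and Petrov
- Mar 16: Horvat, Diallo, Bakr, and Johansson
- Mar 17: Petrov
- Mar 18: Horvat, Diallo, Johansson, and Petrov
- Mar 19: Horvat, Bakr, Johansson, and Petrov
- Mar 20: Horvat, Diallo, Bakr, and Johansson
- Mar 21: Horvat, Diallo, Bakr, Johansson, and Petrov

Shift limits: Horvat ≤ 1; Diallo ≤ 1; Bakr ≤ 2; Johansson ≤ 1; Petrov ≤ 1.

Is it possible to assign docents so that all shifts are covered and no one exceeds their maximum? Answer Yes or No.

No

Total capacity is 1+1+2+1+1 = 6 but 7 worker-slots are needed — infeasible.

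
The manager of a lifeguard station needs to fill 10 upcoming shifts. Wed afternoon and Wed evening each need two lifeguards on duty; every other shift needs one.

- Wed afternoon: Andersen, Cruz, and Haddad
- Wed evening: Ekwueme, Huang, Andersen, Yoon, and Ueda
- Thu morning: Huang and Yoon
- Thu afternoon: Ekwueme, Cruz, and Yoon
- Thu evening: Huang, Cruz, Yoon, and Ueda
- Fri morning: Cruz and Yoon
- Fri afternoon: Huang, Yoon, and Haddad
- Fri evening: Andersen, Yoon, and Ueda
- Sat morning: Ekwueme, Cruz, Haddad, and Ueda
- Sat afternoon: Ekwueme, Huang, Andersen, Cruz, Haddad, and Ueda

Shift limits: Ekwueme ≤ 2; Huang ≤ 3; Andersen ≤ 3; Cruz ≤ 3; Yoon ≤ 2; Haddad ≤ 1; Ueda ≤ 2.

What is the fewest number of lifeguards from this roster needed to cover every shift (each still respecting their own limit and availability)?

12 slots to fill and no one can take more than 3, so at least ⌈12/3⌉ = 4 lifeguards are needed.
Any 4 lifeguards together have capacity at most 3+3+3+2 = 11 < 12 slots, so 4 can never suffice.
Ekwueme, Huang, Andersen, Cruz, and Yoon alone can cover everything: Wed afternoon→Andersen+Cruz, Wed evening→Andersen+Yoon, Thu morning→Huang, Thu afternoon→Ekwueme, Thu evening→Huang, Fri morning→Cruz, Fri afternoon→Huang, Fri evening→Andersen, Sat morning→Ekwueme, Sat afternoon→Cruz.

5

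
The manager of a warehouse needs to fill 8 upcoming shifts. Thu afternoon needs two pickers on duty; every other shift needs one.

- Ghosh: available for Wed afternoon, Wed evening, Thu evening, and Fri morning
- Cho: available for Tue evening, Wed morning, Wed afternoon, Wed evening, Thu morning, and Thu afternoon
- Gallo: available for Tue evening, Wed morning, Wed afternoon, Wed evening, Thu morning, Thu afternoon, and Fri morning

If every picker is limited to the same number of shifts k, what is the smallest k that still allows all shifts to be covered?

With 3 pickers and 9 worker-slots to fill, someone must work at least ⌈9/3⌉ = 3 shifts, so k ≥ 3.
k = 3 works: Tue evening→Cho, Wed morning→Cho, Wed afternoon→Ghosh, Wed evening→Gallo, Thu morning→Gallo, Thu afternoon→Cho+Gallo, Thu evening→Ghosh, Fri morning→Ghosh.
Loads: Ghosh 3, Cho 3, Gallo 3 — all ≤ 3.

3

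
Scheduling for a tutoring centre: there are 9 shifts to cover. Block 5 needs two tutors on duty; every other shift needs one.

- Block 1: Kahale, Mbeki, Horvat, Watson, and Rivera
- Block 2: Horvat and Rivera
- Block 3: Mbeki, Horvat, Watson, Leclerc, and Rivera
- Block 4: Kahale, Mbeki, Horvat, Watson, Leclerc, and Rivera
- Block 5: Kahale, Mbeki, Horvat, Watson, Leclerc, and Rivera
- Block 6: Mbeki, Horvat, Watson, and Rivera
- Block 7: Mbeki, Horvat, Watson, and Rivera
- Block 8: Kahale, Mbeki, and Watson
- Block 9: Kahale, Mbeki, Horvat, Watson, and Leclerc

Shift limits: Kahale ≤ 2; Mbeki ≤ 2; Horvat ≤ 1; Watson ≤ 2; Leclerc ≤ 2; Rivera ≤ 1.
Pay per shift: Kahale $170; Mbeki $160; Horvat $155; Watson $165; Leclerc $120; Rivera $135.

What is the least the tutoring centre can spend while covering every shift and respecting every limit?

$1520

Picking the cheapest available tutor for each shift independently would cost $1315, but that ignores the shift limits.
An optimal schedule: Block 1→Kahale, Block 2→Horvat, Block 3→Watson, Block 4→Leclerc, Block 5→Leclerc+Rivera, Block 6→Mbeki, Block 7→Mbeki, Block 8→Kahale, Block 9→Watson.
Total: 170 + 155 + 165 + 120 + 120 + 135 + 160 + 160 + 170 + 165 = $1520.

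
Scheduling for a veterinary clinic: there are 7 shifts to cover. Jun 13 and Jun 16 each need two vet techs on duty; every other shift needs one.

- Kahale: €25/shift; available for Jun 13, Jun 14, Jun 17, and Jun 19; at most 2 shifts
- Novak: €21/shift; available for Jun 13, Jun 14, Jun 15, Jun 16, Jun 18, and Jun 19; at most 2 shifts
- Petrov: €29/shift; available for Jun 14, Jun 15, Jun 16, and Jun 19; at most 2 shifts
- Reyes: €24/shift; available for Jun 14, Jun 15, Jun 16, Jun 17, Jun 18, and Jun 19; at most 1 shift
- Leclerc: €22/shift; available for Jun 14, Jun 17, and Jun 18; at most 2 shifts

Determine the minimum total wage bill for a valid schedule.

Jun 13 can only be covered by Kahale and Novak, so that assignment is forced.
Picking the cheapest available vet tech for each shift independently would cost €197, but that ignores the shift limits.
An optimal schedule: Jun 13→Kahale+Novak, Jun 14→Leclerc, Jun 15→Novak, Jun 16→Petrov+Reyes, Jun 17→Kahale, Jun 18→Leclerc, Jun 19→Petrov.
Total: 25 + 21 + 22 + 21 + 29 + 24 + 25 + 22 + 29 = €218.

€218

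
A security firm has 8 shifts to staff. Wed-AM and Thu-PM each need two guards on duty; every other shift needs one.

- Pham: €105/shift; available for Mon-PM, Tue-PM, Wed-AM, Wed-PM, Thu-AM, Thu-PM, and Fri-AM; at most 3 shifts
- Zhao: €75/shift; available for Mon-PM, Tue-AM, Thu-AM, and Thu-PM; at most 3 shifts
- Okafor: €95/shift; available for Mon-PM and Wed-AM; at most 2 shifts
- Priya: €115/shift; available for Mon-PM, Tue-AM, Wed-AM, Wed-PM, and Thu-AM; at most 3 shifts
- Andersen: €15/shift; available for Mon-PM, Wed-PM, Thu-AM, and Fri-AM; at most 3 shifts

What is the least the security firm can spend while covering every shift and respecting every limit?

€680

Tue-PM can only be covered by Pham, so that assignment is forced.
Thu-PM can only be covered by Pham and Zhao, so that assignment is forced.
Picking the cheapest available guard for each shift independently would cost €620, but that ignores the shift limits.
An optimal schedule: Mon-PM→Zhao, Tue-AM→Zhao, Tue-PM→Pham, Wed-AM→Okafor+Pham, Wed-PM→Andersen, Thu-AM→Andersen, Thu-PM→Zhao+Pham, Fri-AM→Andersen.
Total: 75 + 75 + 105 + 95 + 105 + 15 + 15 + 75 + 105 + 15 = €680.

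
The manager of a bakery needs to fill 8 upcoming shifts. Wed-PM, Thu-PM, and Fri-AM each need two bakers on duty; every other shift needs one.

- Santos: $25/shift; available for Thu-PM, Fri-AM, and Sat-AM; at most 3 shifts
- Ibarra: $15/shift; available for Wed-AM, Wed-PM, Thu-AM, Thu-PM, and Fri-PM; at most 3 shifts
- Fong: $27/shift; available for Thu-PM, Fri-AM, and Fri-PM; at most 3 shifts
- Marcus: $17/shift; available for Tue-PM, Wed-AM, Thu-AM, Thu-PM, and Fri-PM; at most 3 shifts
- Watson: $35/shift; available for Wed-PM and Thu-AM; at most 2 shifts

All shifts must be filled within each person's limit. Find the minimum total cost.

Tue-PM can only be covered by Marcus, so that assignment is forced.
Wed-PM can only be covered by Ibarra and Watson, so that assignment is forced.
Fri-AM can only be covered by Santos and Fong, so that assignment is forced.
Picking the cheapest available baker for each shift independently would cost $221, but that ignores the shift limits.
An optimal schedule: Tue-PM→Marcus, Wed-AM→Ibarra, Wed-PM→Ibarra+Watson, Thu-AM→Ibarra, Thu-PM→Marcus+Santos, Fri-AM→Santos+Fong, Fri-PM→Marcus, Sat-AM→Santos.
Total: 17 + 15 + 15 + 35 + 15 + 17 + 25 + 25 + 27 + 17 + 25 = $233.

$233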